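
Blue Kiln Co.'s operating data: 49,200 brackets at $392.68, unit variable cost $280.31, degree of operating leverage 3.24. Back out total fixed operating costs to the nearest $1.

$3,822,245

At 49,200 units, contribution = 49,200 × $112.37 = $5,528,604.00.
DOL = contribution / EBIT, so EBIT = $5,528,604.00 / 3.24 = $1,706,359.26.
Fixed costs = CM − EBIT = $5,528,604.00 − $1,706,359.26 = $3,822,245.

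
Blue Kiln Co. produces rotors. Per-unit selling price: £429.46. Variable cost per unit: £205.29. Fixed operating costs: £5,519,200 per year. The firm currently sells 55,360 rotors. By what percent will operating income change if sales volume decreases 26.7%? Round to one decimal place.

Total contribution margin = 55,360 × £224.17 = £12,410,051.20.
EBIT = £12,410,051.20 − £5,519,200 = £6,890,851.20.
DOL = contribution ÷ EBIT = £12,410,051.20 ÷ £6,890,851.20 = 1.8009.
%ΔEBIT = DOL × %ΔSales = 1.8009 × -26.7% = -48.1%.

-48.1%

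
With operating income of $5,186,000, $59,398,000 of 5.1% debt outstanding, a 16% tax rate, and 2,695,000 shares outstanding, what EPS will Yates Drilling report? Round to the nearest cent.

Pre-tax income = $5,186,000 − $3,029,298.00 = $2,156,702.00.
After tax at 16%: net income = $2,156,702.00 × 0.84 = $1,811,629.68.
EPS = $1,811,629.68 ÷ 2,695,000 = $0.67.

$0.67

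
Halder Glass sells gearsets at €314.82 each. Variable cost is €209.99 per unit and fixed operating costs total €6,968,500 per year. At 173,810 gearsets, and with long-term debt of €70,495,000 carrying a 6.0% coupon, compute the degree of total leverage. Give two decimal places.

2.59

Total contribution margin = 173,810 × €104.83 = €18,220,502.30.
Subtracting fixed costs: EBIT = €18,220,502.30 − €6,968,500 = €11,252,002.30. Interest = €4,229,700.00.
DOL = €18,220,502.30 ÷ €11,252,002.30 = 1.6193; DFL = €11,252,002.30 ÷ €7,022,302.30 = 1.6023.
Combined leverage = 1.6193 × 1.6023 = 2.5946.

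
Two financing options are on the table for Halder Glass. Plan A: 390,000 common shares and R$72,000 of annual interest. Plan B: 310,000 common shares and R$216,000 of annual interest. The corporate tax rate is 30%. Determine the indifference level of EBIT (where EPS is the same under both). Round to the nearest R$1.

Set EPS_A = EPS_B: (EBIT − R$72,000)(1 − 0.30) ÷ 390,000 = (EBIT − R$216,000)(1 − 0.30) ÷ 310,000.
Cancelling (1 − t) and cross-multiplying: 310,000·(EBIT − 72,000) = 390,000·(EBIT − 216,000).
EBIT × (390,000 − 310,000) = 216,000 × 390,000 − 72,000 × 310,000 = 61,920,000,000, so EBIT = 61,920,000,000 ÷ 80,000 = 774,000.00.

R$774,000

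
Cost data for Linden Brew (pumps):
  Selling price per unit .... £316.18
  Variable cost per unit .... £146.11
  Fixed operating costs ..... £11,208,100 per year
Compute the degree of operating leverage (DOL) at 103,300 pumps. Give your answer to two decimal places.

2.76

Total contribution margin = 103,300 × £170.07 = £17,568,231.00.
Subtracting fixed costs: EBIT = £17,568,231.00 − £11,208,100 = £6,360,131.00.
So DOL = total CM / EBIT = £17,568,231.00 / £6,360,131.00 = 2.7622.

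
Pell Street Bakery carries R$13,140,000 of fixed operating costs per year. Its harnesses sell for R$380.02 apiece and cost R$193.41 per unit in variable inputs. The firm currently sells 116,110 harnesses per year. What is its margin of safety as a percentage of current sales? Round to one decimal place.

39.4%

Contribution margin per unit = R$380.02 − R$193.41 = R$186.61. Break-even units = R$13,140,000 ÷ R$186.61 = 70,414.23; break-even revenue = 70,414.23 × R$380.02 = R$26,758,816.78.
Current sales = 116,110 × R$380.02 = R$44,124,122.20.
Margin of safety = (R$44,124,122.20 − R$26,758,816.78) ÷ R$44,124,122.20 = 39.4%.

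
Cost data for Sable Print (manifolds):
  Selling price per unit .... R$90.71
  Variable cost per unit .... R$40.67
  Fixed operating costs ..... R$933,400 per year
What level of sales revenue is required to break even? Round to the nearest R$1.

CM per unit = R$90.71 − R$40.67 = R$50.04; CM ratio = R$50.04 / R$90.71 = 0.5516.
Break-even revenue = fixed costs × price ÷ CM = R$933,400 × R$90.71 ÷ R$50.04 = R$1,692,021.

R$1,692,021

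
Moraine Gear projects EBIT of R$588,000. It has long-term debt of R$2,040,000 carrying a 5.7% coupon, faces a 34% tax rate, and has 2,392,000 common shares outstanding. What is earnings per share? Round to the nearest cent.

R$0.13

Interest = R$116,280.00, so EBT = R$588,000 − R$116,280.00 = R$471,720.00.
After tax at 34%: net income = R$471,720.00 × 0.66 = R$311,335.20.
EPS = R$311,335.20 ÷ 2,392,000 = R$0.13.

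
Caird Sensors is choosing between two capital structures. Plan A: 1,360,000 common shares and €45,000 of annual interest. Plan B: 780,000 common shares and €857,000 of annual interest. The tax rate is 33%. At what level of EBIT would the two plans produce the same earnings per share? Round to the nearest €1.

Set EPS_A = EPS_B: (EBIT − €45,000)(1 − 0.33) ÷ 1,360,000 = (EBIT − €857,000)(1 − 0.33) ÷ 780,000.
The (1 − t) factor cancels: (EBIT − 45,000) × 780,000 = (EBIT − 857,000) × 1,360,000.
EBIT × (1,360,000 − 780,000) = 857,000 × 1,360,000 − 45,000 × 780,000 = 1,130,420,000,000, so EBIT = 1,130,420,000,000 ÷ 580,000 = 1,949,000.00.

€1,949,000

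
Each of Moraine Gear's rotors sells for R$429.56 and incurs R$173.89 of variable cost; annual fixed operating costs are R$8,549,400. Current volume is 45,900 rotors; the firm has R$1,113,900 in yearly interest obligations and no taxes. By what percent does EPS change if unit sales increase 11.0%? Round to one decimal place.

+62.3%

At 45,900 units, contribution = 45,900 × R$255.67 = R$11,735,253.00.
Subtracting fixed costs: EBIT = R$11,735,253.00 − R$8,549,400 = R$3,185,853.00.
Interest = R$1,113,900.00, so EBIT − I = R$2,071,953.00.
Degree of combined leverage = contribution ÷ (EBIT − I) = R$11,735,253.00 ÷ R$2,071,953.00 = 5.6639.
%ΔEPS = DCL × %ΔSales = 5.6639 × +11.0% = +62.3%.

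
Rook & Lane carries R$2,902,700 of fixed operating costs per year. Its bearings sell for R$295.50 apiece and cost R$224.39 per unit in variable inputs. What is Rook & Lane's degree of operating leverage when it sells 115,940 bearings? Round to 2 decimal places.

1.54

At 115,940 units, contribution = 115,940 × R$71.11 = R$8,244,493.40.
Subtracting fixed costs: EBIT = R$8,244,493.40 − R$2,902,700 = R$5,341,793.40.
Degree of operating leverage = R$8,244,493.40 / R$5,341,793.40 = 1.5434.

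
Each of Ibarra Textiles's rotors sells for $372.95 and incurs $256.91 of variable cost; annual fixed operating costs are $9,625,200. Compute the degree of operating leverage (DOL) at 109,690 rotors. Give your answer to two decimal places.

4.10

At 109,690 units, contribution = 109,690 × $116.04 = $12,728,427.60.
EBIT = $12,728,427.60 − $9,625,200 = $3,103,227.60.
Degree of operating leverage = $12,728,427.60 / $3,103,227.60 = 4.1017.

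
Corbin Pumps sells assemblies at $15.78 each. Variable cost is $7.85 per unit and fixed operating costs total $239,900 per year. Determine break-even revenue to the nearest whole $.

Contribution margin per unit = $15.78 − $7.85 = $7.93, a CM ratio of $7.93 ÷ $15.78 = 0.5025.
Break-even revenue = fixed costs × price ÷ CM = $239,900 × $15.78 ÷ $7.93 = $477,380.

$477,380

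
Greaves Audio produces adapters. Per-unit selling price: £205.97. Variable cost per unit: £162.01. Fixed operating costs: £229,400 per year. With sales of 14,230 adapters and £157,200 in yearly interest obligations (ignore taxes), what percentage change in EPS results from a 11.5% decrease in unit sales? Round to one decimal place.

-30.1%

At 14,230 units, contribution = 14,230 × £43.96 = £625,550.80.
Subtracting fixed costs: EBIT = £625,550.80 − £229,400 = £396,150.80.
After interest of £157,200.00, pre-tax earnings = £238,950.80.
DCL = total CM / (EBIT − I) = £625,550.80 / £238,950.80 = 2.6179.
%ΔEPS = DCL × %ΔSales = 2.6179 × -11.5% = -30.1%.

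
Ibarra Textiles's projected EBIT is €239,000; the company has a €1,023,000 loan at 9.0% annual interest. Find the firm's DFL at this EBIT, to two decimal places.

Annual interest charges come to €92,070.00.
Degree of financial leverage = EBIT / (EBIT − interest) = €239,000 / €146,930.00 = 1.6266.

1.63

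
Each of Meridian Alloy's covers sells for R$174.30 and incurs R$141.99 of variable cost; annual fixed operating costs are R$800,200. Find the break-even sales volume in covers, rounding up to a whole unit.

Contribution margin per unit = R$174.30 − R$141.99 = R$32.31.
Units to break even: R$800,200 ÷ R$32.31 = 24,766.33, rounded up to 24,767.

24,767 covers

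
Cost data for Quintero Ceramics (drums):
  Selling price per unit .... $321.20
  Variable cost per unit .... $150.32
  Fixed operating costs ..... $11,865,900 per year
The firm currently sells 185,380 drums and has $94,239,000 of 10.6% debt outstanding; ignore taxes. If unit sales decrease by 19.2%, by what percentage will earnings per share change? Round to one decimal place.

At 185,380 units, contribution = 185,380 × $170.88 = $31,677,734.40.
EBIT = $31,677,734.40 − $11,865,900 = $19,811,834.40.
Interest = $9,989,334.00, so EBIT − I = $9,822,500.40.
DCL = total CM / (EBIT − I) = $31,677,734.40 / $9,822,500.40 = 3.2250.
%ΔEPS = DCL × %ΔSales = 3.2250 × -19.2% = -61.9%.

-61.9%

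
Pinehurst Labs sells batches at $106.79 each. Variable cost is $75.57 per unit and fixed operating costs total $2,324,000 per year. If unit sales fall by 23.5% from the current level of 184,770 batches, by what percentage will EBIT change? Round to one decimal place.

Contribution at this volume is 184,770 × $31.22 = $5,768,519.40.
Operating income = contribution − fixed costs = $5,768,519.40 − $2,324,000 = $3,444,519.40.
DOL = contribution ÷ EBIT = $5,768,519.40 ÷ $3,444,519.40 = 1.6747.
Operating income changes by 1.6747 × -23.5% = -39.4%.

-39.4%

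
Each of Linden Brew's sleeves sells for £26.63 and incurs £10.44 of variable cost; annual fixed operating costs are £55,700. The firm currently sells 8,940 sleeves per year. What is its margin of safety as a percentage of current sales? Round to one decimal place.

61.5%

Contribution margin per unit = £26.63 − £10.44 = £16.19. Break-even units = £55,700 ÷ £16.19 = 3,440.40; break-even revenue = 3,440.40 × £26.63 = £91,617.73.
Actual sales revenue = 8,940 × £26.63 = £238,072.20.
Margin of safety = (£238,072.20 − £91,617.73) ÷ £238,072.20 = 61.5%.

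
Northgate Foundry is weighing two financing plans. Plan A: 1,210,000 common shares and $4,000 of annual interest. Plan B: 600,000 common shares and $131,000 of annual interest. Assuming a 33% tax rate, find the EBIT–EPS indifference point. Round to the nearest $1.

At indifference, (EBIT − 4,000)(1 − t)/1,210,000 = (EBIT − 131,000)(1 − t)/600,000.
The (1 − t) factor cancels: (EBIT − 4,000) × 600,000 = (EBIT − 131,000) × 1,210,000.
Solving, EBIT = (131,000·1,210,000 − 4,000·600,000) / (1,210,000 − 600,000) = 156,110,000,000 / 610,000 = 255,918.03.

$255,918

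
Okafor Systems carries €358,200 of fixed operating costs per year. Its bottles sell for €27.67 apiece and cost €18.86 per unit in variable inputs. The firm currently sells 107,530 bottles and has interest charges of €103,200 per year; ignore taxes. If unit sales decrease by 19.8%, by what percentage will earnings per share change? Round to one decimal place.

-38.6%

Contribution at this volume is 107,530 × €8.81 = €947,339.30.
Subtracting fixed costs: EBIT = €947,339.30 − €358,200 = €589,139.30.
After interest of €103,200.00, pre-tax earnings = €485,939.30.
Degree of combined leverage = contribution ÷ (EBIT − I) = €947,339.30 ÷ €485,939.30 = 1.9495.
%ΔEPS = DCL × %ΔSales = 1.9495 × -19.8% = -38.6%.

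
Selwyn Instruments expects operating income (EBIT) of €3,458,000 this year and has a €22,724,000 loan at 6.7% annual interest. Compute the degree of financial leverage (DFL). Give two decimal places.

1.79

Interest = €1,522,508.00.
DFL = EBIT ÷ (EBIT − I) = €3,458,000 ÷ (€3,458,000 − €1,522,508.00) = €3,458,000 ÷ €1,935,492.00 = 1.7866.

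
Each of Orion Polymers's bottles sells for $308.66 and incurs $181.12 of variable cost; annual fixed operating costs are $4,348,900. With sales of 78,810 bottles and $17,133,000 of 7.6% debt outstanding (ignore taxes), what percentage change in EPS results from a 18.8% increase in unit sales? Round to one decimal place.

Contribution at this volume is 78,810 × $127.54 = $10,051,427.40.
EBIT = $10,051,427.40 − $4,348,900 = $5,702,527.40.
After interest of $1,302,108.00, pre-tax earnings = $4,400,419.40.
Degree of combined leverage = contribution ÷ (EBIT − I) = $10,051,427.40 ÷ $4,400,419.40 = 2.2842.
EPS therefore changes by 2.2842 × (+18.8%) = +42.9%.

+42.9%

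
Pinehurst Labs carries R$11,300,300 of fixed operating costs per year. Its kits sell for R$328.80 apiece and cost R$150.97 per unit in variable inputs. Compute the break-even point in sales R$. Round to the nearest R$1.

CM per unit = R$328.80 − R$150.97 = R$177.83; CM ratio = R$177.83 / R$328.80 = 0.5408.
Break-even revenue = fixed costs × price ÷ CM = R$11,300,300 × R$328.80 ÷ R$177.83 = R$20,893,767.

R$20,893,767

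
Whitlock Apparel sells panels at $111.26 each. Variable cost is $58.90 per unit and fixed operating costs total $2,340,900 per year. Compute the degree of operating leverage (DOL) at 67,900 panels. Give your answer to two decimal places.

Total contribution margin = 67,900 × $52.36 = $3,555,244.00.
Operating income = contribution − fixed costs = $3,555,244.00 − $2,340,900 = $1,214,344.00.
DOL = contribution ÷ EBIT = $3,555,244.00 ÷ $1,214,344.00 = 2.9277.

2.93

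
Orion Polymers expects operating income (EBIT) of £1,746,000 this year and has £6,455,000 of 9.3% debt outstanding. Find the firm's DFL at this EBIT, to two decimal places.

1.52

Interest = £600,315.00.
Degree of financial leverage = EBIT / (EBIT − interest) = £1,746,000 / £1,145,685.00 = 1.5240.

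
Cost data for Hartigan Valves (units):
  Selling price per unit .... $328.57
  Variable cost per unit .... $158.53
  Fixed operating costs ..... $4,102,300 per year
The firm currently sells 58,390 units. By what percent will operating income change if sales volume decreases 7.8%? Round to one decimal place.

-13.3%

Total contribution margin = 58,390 × $170.04 = $9,928,635.60.
Subtracting fixed costs: EBIT = $9,928,635.60 − $4,102,300 = $5,826,335.60.
DOL = contribution ÷ EBIT = $9,928,635.60 ÷ $5,826,335.60 = 1.7041.
Operating income changes by 1.7041 × -7.8% = -13.3%.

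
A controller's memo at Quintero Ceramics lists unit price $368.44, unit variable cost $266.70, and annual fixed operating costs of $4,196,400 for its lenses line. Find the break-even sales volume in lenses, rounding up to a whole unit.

41,247 lenses

Contribution margin per unit = $368.44 − $266.70 = $101.74.
Units to break even: $4,196,400 ÷ $101.74 = 41,246.31, rounded up to 41,247.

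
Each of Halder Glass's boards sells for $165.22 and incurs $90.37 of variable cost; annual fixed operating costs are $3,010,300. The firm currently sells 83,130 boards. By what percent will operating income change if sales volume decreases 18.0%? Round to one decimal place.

Total contribution margin = 83,130 × $74.85 = $6,222,280.50.
Operating income = contribution − fixed costs = $6,222,280.50 − $3,010,300 = $3,211,980.50.
Degree of operating leverage = $6,222,280.50 / $3,211,980.50 = 1.9372.
Operating income changes by 1.9372 × -18.0% = -34.9%.

-34.9%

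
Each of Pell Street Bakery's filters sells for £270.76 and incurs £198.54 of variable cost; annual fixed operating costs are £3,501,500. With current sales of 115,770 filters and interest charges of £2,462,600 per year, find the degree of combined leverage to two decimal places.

3.49

At 115,770 units, contribution = 115,770 × £72.22 = £8,360,909.40.
EBIT = £8,360,909.40 − £3,501,500 = £4,859,409.40. Interest = £2,462,600.00, so EBIT − I = £2,396,809.40.
Degree of total leverage = total CM / (EBIT − interest) = £8,360,909.40 / £2,396,809.40 = 3.4883.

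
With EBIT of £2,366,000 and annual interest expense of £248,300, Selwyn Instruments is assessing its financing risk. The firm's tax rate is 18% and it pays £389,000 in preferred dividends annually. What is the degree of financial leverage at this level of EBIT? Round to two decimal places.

Annual interest charges come to £248,300.00.
Preferred dividends grossed up pre-tax: £389,000 / (1 − 0.18) = £474,390.24.
DFL = EBIT ÷ [EBIT − I − D_p/(1−t)] = £2,366,000 ÷ [£2,366,000 − £248,300.00 − £474,390.24] = £2,366,000 ÷ £1,643,309.76 = 1.4398.

1.44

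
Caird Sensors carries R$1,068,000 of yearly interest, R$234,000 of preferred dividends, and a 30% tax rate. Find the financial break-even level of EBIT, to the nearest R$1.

R$1,402,286

Grossing the preferred dividend up to pre-tax terms: R$234,000 / (1 − 0.30) = R$334,285.71.
EPS = 0 when EBIT covers interest plus the pre-tax preferred burden: R$1,068,000 + R$334,285.71 = R$1,402,285.71.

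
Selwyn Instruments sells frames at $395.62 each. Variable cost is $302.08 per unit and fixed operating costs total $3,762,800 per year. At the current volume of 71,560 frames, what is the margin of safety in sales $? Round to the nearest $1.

$12,396,103

Contribution margin per unit = $395.62 − $302.08 = $93.54. Break-even units = $3,762,800 ÷ $93.54 = 40,226.64; break-even revenue = 40,226.64 × $395.62 = $15,914,463.72.
Current sales = 71,560 × $395.62 = $28,310,567.20.
Margin of safety = $28,310,567.20 − $15,914,463.72 = $12,396,103.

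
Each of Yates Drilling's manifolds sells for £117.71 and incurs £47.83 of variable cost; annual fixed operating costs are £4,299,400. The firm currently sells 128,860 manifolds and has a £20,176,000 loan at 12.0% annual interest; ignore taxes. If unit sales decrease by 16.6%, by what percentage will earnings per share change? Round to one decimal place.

At 128,860 units, contribution = 128,860 × £69.88 = £9,004,736.80.
EBIT = £9,004,736.80 − £4,299,400 = £4,705,336.80.
Interest = £2,421,120.00, so EBIT − I = £2,284,216.80.
Degree of combined leverage = contribution ÷ (EBIT − I) = £9,004,736.80 ÷ £2,284,216.80 = 3.9422.
EPS therefore changes by 3.9422 × (-16.6%) = -65.4%.

-65.4%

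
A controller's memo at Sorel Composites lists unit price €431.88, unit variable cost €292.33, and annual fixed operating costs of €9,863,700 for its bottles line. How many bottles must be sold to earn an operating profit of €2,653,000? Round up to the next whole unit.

89,694 bottles

Each unit contributes €431.88 − €292.33 = €139.55.
Required volume = (fixed costs + target profit) ÷ CM = (€9,863,700 + €2,653,000) ÷ €139.55 = 89,693.30, so 89,694 bottles.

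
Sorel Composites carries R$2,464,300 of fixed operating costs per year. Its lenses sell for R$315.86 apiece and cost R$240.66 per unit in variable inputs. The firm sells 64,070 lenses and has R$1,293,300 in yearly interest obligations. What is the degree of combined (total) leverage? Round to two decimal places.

4.54

At 64,070 units, contribution = 64,070 × R$75.20 = R$4,818,064.00.
Subtracting fixed costs: EBIT = R$4,818,064.00 − R$2,464,300 = R$2,353,764.00. Interest = R$1,293,300.00.
DOL = R$4,818,064.00 ÷ R$2,353,764.00 = 2.0470; DFL = R$2,353,764.00 ÷ R$1,060,464.00 = 2.2196.
Combined leverage = 2.0470 × 2.2196 = 4.5435.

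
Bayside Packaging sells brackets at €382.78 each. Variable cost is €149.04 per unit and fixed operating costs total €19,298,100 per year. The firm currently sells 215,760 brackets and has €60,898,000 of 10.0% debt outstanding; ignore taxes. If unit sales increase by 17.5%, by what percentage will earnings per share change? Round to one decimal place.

+35.2%

At 215,760 units, contribution = 215,760 × €233.74 = €50,431,742.40.
Operating income = contribution − fixed costs = €50,431,742.40 − €19,298,100 = €31,133,642.40.
Interest = €6,089,800.00, so EBIT − I = €25,043,842.40.
Degree of combined leverage = contribution ÷ (EBIT − I) = €50,431,742.40 ÷ €25,043,842.40 = 2.0137.
%ΔEPS = DCL × %ΔSales = 2.0137 × +17.5% = +35.2%.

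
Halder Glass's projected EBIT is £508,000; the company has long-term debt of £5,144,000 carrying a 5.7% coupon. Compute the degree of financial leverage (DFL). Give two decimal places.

Annual interest charges come to £293,208.00.
DFL = EBIT ÷ (EBIT − I) = £508,000 ÷ (£508,000 − £293,208.00) = £508,000 ÷ £214,792.00 = 2.3651.

2.37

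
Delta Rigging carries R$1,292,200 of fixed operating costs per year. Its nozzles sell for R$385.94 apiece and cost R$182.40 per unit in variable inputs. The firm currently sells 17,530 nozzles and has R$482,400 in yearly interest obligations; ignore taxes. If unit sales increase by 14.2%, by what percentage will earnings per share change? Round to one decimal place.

At 17,530 units, contribution = 17,530 × R$203.54 = R$3,568,056.20.
Subtracting fixed costs: EBIT = R$3,568,056.20 − R$1,292,200 = R$2,275,856.20.
Interest = R$482,400.00, so EBIT − I = R$1,793,456.20.
DCL = total CM / (EBIT − I) = R$3,568,056.20 / R$1,793,456.20 = 1.9895.
EPS therefore changes by 1.9895 × (+14.2%) = +28.3%.

+28.3%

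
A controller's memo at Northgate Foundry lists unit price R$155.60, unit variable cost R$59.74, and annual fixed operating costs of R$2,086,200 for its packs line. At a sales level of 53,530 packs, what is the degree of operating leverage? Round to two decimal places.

1.69

Total contribution margin = 53,530 × R$95.86 = R$5,131,385.80.
EBIT = R$5,131,385.80 − R$2,086,200 = R$3,045,185.80.
DOL = contribution ÷ EBIT = R$5,131,385.80 ÷ R$3,045,185.80 = 1.6851.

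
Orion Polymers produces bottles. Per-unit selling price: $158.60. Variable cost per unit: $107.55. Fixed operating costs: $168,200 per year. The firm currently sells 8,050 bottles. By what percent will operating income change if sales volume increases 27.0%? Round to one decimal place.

At 8,050 units, contribution = 8,050 × $51.05 = $410,952.50.
Subtracting fixed costs: EBIT = $410,952.50 − $168,200 = $242,752.50.
Degree of operating leverage = $410,952.50 / $242,752.50 = 1.6929.
So EBIT moves 1.6929 × (+27.0%) = +45.7%.

+45.7%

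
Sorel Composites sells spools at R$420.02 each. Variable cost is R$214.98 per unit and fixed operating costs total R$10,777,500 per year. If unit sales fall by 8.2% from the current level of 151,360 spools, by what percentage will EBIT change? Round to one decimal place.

At 151,360 units, contribution = 151,360 × R$205.04 = R$31,034,854.40.
EBIT = R$31,034,854.40 − R$10,777,500 = R$20,257,354.40.
Degree of operating leverage = R$31,034,854.40 / R$20,257,354.40 = 1.5320.
Operating income changes by 1.5320 × -8.2% = -12.6%.

-12.6%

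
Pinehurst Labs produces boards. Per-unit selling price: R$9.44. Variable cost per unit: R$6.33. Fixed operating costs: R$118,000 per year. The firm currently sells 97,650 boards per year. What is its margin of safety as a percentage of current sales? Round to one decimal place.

61.1%

Each unit contributes R$9.44 − R$6.33 = R$3.11. Break-even units = R$118,000 ÷ R$3.11 = 37,942.12; break-even revenue = 37,942.12 × R$9.44 = R$358,173.63.
Current sales = 97,650 × R$9.44 = R$921,816.00.
Margin of safety = (R$921,816.00 − R$358,173.63) ÷ R$921,816.00 = 61.1%.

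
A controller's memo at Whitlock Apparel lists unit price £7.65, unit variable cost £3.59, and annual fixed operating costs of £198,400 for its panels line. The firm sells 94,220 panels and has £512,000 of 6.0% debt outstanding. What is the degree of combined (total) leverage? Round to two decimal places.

2.49

Total contribution margin = 94,220 × £4.06 = £382,533.20.
EBIT = £382,533.20 − £198,400 = £184,133.20. Interest = £30,720.00.
DOL = £382,533.20 ÷ £184,133.20 = 2.0775; DFL = £184,133.20 ÷ £153,413.20 = 1.2002.
Combined leverage = 2.0775 × 1.2002 = 2.4934.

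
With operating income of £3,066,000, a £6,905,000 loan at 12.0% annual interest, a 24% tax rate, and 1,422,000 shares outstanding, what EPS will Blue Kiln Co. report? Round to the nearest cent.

£1.20

Pre-tax income = £3,066,000 − £828,600.00 = £2,237,400.00.
Net income = £2,237,400.00 × (1 − 0.24) = £1,700,424.00.
Per share: £1,700,424.00 / 1,422,000 shares = £1.20.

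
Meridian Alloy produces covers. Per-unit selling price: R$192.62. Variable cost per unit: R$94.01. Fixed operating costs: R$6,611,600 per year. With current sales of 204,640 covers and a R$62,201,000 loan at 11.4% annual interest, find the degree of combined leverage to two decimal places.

3.12

At 204,640 units, contribution = 204,640 × R$98.61 = R$20,179,550.40.
Subtracting fixed costs: EBIT = R$20,179,550.40 − R$6,611,600 = R$13,567,950.40. Interest = R$7,090,914.00, so EBIT − I = R$6,477,036.40.
Degree of total leverage = total CM / (EBIT − interest) = R$20,179,550.40 / R$6,477,036.40 = 3.1156.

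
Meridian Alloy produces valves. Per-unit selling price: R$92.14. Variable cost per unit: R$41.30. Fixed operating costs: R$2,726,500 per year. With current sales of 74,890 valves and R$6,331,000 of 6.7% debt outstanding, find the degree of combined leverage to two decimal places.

5.80

At 74,890 units, contribution = 74,890 × R$50.84 = R$3,807,407.60.
Operating income = contribution − fixed costs = R$3,807,407.60 − R$2,726,500 = R$1,080,907.60. Interest = R$424,177.00, so EBIT − I = R$656,730.60.
DCL = contribution ÷ (EBIT − I) = R$3,807,407.60 ÷ R$656,730.60 = 5.7975.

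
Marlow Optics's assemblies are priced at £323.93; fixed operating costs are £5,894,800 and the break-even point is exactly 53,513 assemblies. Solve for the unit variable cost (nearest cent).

£213.77

Contribution per unit must be FC / Q = £5,894,800 / 53,513 = £110.1564.
Variable cost per unit = £323.93 − £110.1564 = £213.77.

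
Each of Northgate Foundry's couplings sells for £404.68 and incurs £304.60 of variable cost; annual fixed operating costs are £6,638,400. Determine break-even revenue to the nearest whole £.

Contribution margin per unit = £404.68 − £304.60 = £100.08, a CM ratio of £100.08 ÷ £404.68 = 0.2473.
Break-even sales = FC ÷ CM ratio = £6,638,400 × £404.68 / £100.08 = £26,842,803.

£26,842,803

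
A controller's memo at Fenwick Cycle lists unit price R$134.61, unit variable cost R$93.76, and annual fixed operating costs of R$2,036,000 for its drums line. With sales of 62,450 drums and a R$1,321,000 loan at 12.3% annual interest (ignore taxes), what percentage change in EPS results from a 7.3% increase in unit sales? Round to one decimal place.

Total contribution margin = 62,450 × R$40.85 = R$2,551,082.50.
EBIT = R$2,551,082.50 − R$2,036,000 = R$515,082.50.
After interest of R$162,483.00, pre-tax earnings = R$352,599.50.
Degree of combined leverage = contribution ÷ (EBIT − I) = R$2,551,082.50 ÷ R$352,599.50 = 7.2351.
EPS therefore changes by 7.2351 × (+7.3%) = +52.8%.

+52.8%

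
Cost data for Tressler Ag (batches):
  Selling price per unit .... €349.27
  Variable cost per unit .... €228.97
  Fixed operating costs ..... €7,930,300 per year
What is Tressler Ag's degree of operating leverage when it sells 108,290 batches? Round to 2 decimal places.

2.56

Total contribution margin = 108,290 × €120.30 = €13,027,287.00.
EBIT = €13,027,287.00 − €7,930,300 = €5,096,987.00.
So DOL = total CM / EBIT = €13,027,287.00 / €5,096,987.00 = 2.5559.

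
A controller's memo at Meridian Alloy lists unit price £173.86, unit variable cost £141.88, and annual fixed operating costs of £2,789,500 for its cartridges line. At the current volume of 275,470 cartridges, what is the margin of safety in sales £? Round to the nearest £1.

£32,728,034

Contribution margin per unit = £173.86 − £141.88 = £31.98. Break-even units = £2,789,500 ÷ £31.98 = 87,226.39; break-even revenue = 87,226.39 × £173.86 = £15,165,180.43.
Actual sales revenue = 275,470 × £173.86 = £47,893,214.20.
Margin of safety = £47,893,214.20 − £15,165,180.43 = £32,728,034.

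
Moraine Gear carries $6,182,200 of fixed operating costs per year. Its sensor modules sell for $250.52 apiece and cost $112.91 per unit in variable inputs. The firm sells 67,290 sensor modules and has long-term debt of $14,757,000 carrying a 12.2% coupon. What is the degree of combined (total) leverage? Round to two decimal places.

7.25

Total contribution margin = 67,290 × $137.61 = $9,259,776.90.
Subtracting fixed costs: EBIT = $9,259,776.90 − $6,182,200 = $3,077,576.90. Interest = $1,800,354.00.
DOL = $9,259,776.90 ÷ $3,077,576.90 = 3.0088; DFL = $3,077,576.90 ÷ $1,277,222.90 = 2.4096.
DCL = DOL × DFL = 3.0088 × 2.4096 = 7.2500.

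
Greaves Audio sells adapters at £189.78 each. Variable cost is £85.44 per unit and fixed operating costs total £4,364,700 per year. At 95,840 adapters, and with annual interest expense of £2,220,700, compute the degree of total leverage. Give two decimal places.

At 95,840 units, contribution = 95,840 × £104.34 = £9,999,945.60.
Subtracting fixed costs: EBIT = £9,999,945.60 − £4,364,700 = £5,635,245.60. Interest = £2,220,700.00.
DOL = £9,999,945.60 ÷ £5,635,245.60 = 1.7745; DFL = £5,635,245.60 ÷ £3,414,545.60 = 1.6504.
DCL = DOL × DFL = 1.7745 × 1.6504 = 2.9286.

2.93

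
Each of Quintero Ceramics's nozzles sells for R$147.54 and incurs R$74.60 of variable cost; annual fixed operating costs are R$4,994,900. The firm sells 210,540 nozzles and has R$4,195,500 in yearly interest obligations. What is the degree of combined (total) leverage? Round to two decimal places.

2.49

At 210,540 units, contribution = 210,540 × R$72.94 = R$15,356,787.60.
EBIT = R$15,356,787.60 − R$4,994,900 = R$10,361,887.60. Interest = R$4,195,500.00, so EBIT − I = R$6,166,387.60.
DCL = contribution ÷ (EBIT − I) = R$15,356,787.60 ÷ R$6,166,387.60 = 2.4904.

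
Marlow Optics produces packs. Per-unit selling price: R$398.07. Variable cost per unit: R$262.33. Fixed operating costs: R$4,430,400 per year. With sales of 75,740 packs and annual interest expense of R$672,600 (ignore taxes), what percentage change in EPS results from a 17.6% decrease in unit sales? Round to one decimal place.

Contribution at this volume is 75,740 × R$135.74 = R$10,280,947.60.
EBIT = R$10,280,947.60 − R$4,430,400 = R$5,850,547.60.
After interest of R$672,600.00, pre-tax earnings = R$5,177,947.60.
Degree of combined leverage = contribution ÷ (EBIT − I) = R$10,280,947.60 ÷ R$5,177,947.60 = 1.9855.
EPS therefore changes by 1.9855 × (-17.6%) = -34.9%.

-34.9%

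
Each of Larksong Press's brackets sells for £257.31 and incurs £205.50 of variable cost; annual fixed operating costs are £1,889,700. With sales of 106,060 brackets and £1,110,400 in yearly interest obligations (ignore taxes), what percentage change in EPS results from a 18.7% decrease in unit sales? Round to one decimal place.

At 106,060 units, contribution = 106,060 × £51.81 = £5,494,968.60.
Operating income = contribution − fixed costs = £5,494,968.60 − £1,889,700 = £3,605,268.60.
After interest of £1,110,400.00, pre-tax earnings = £2,494,868.60.
Degree of combined leverage = contribution ÷ (EBIT − I) = £5,494,968.60 ÷ £2,494,868.60 = 2.2025.
EPS therefore changes by 2.2025 × (-18.7%) = -41.2%.

-41.2%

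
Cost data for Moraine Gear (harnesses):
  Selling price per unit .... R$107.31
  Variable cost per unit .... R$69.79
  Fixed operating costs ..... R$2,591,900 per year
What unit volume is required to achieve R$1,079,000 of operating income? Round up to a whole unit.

Unit CM = price − variable cost = R$107.31 − R$69.79 = R$37.52.
Required volume = (fixed costs + target profit) ÷ CM = (R$2,591,900 + R$1,079,000) ÷ R$37.52 = 97,838.49, so 97,839 harnesses.

97,839 harnesses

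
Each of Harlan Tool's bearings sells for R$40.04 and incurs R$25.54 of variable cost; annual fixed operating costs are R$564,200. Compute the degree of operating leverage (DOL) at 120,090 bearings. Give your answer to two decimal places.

1.48

Contribution at this volume is 120,090 × R$14.50 = R$1,741,305.00.
EBIT = R$1,741,305.00 − R$564,200 = R$1,177,105.00.
Degree of operating leverage = R$1,741,305.00 / R$1,177,105.00 = 1.4793.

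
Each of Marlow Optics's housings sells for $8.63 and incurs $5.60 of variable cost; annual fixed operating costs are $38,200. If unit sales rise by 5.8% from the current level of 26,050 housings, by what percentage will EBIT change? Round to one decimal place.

+11.2%

Total contribution margin = 26,050 × $3.03 = $78,931.50.
Operating income = contribution − fixed costs = $78,931.50 − $38,200 = $40,731.50.
DOL = contribution ÷ EBIT = $78,931.50 ÷ $40,731.50 = 1.9378.
Operating income changes by 1.9378 × +5.8% = +11.2%.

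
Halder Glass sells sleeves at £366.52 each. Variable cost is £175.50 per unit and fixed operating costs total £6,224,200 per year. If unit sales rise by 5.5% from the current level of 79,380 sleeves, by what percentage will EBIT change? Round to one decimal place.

Contribution at this volume is 79,380 × £191.02 = £15,163,167.60.
Subtracting fixed costs: EBIT = £15,163,167.60 − £6,224,200 = £8,938,967.60.
So DOL = total CM / EBIT = £15,163,167.60 / £8,938,967.60 = 1.6963.
So EBIT moves 1.6963 × (+5.5%) = +9.3%.

+9.3%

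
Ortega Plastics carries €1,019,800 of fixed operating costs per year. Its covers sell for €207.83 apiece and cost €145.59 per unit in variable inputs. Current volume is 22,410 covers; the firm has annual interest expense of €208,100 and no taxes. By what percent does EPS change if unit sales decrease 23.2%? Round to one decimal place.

-193.9%

At 22,410 units, contribution = 22,410 × €62.24 = €1,394,798.40.
Operating income = contribution − fixed costs = €1,394,798.40 − €1,019,800 = €374,998.40.
After interest of €208,100.00, pre-tax earnings = €166,898.40.
DCL = total CM / (EBIT − I) = €1,394,798.40 / €166,898.40 = 8.3572.
EPS therefore changes by 8.3572 × (-23.2%) = -193.9%.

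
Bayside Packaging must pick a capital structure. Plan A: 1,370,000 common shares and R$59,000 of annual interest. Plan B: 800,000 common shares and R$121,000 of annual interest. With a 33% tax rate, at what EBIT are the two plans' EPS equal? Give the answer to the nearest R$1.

R$208,018

At indifference, (EBIT − 59,000)(1 − t)/1,370,000 = (EBIT − 121,000)(1 − t)/800,000.
Cancelling (1 − t) and cross-multiplying: 800,000·(EBIT − 59,000) = 1,370,000·(EBIT − 121,000).
Solving, EBIT = (121,000·1,370,000 − 59,000·800,000) / (1,370,000 − 800,000) = 118,570,000,000 / 570,000 = 208,017.54.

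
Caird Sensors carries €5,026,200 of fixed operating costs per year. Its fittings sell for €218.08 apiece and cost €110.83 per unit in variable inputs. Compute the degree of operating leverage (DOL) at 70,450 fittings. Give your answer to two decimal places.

2.99

Total contribution margin = 70,450 × €107.25 = €7,555,762.50.
Subtracting fixed costs: EBIT = €7,555,762.50 − €5,026,200 = €2,529,562.50.
DOL = contribution ÷ EBIT = €7,555,762.50 ÷ €2,529,562.50 = 2.9870.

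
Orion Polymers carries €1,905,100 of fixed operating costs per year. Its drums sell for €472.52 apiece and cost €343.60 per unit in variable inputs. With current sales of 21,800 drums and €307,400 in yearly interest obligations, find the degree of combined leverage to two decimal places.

4.70

Contribution at this volume is 21,800 × €128.92 = €2,810,456.00.
Operating income = contribution − fixed costs = €2,810,456.00 − €1,905,100 = €905,356.00. Interest = €307,400.00, so EBIT − I = €597,956.00.
Degree of total leverage = total CM / (EBIT − interest) = €2,810,456.00 / €597,956.00 = 4.7001.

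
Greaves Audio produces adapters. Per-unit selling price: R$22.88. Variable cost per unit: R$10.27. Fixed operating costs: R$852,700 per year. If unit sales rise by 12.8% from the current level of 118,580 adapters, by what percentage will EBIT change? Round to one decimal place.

Contribution at this volume is 118,580 × R$12.61 = R$1,495,293.80.
Subtracting fixed costs: EBIT = R$1,495,293.80 − R$852,700 = R$642,593.80.
So DOL = total CM / EBIT = R$1,495,293.80 / R$642,593.80 = 2.3270.
%ΔEBIT = DOL × %ΔSales = 2.3270 × +12.8% = +29.8%.

+29.8%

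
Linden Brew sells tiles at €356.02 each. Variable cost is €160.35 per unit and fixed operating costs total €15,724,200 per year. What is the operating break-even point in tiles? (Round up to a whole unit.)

Unit CM = price − variable cost = €356.02 − €160.35 = €195.67.
Units to break even: €15,724,200 ÷ €195.67 = 80,360.81, rounded up to 80,361.

80,361 tiles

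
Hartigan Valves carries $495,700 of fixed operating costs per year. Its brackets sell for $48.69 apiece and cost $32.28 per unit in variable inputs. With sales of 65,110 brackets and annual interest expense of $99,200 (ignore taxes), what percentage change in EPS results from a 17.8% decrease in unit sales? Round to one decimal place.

-40.2%

Total contribution margin = 65,110 × $16.41 = $1,068,455.10.
EBIT = $1,068,455.10 − $495,700 = $572,755.10.
Interest = $99,200.00, so EBIT − I = $473,555.10.
DCL = total CM / (EBIT − I) = $1,068,455.10 / $473,555.10 = 2.2562.
EPS therefore changes by 2.2562 × (-17.8%) = -40.2%.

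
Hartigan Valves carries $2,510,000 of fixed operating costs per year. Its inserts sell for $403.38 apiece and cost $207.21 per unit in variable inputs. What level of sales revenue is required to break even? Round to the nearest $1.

CM per unit = $403.38 − $207.21 = $196.17; CM ratio = $196.17 / $403.38 = 0.4863.
Break-even revenue = fixed costs × price ÷ CM = $2,510,000 × $403.38 ÷ $196.17 = $5,161,257.

$5,161,257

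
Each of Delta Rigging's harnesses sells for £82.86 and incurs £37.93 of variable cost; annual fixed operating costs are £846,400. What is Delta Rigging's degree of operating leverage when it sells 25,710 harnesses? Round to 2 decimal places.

At 25,710 units, contribution = 25,710 × £44.93 = £1,155,150.30.
EBIT = £1,155,150.30 − £846,400 = £308,750.30.
DOL = contribution ÷ EBIT = £1,155,150.30 ÷ £308,750.30 = 3.7414.

3.74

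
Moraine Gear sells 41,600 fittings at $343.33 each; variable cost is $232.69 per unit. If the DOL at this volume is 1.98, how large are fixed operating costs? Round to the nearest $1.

$2,278,066

Total contribution margin = 41,600 × $110.64 = $4,602,624.00.
DOL = contribution / EBIT, so EBIT = $4,602,624.00 / 1.98 = $2,324,557.58.
And FC = contribution − EBIT = $4,602,624.00 − $2,324,557.58 = $2,278,066.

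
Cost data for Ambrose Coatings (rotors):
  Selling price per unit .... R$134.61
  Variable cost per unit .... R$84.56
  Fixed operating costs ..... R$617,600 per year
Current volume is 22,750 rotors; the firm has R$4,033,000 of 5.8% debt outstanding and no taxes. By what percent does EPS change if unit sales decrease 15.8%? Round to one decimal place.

Total contribution margin = 22,750 × R$50.05 = R$1,138,637.50.
Subtracting fixed costs: EBIT = R$1,138,637.50 − R$617,600 = R$521,037.50.
After interest of R$233,914.00, pre-tax earnings = R$287,123.50.
Degree of combined leverage = contribution ÷ (EBIT − I) = R$1,138,637.50 ÷ R$287,123.50 = 3.9657.
%ΔEPS = DCL × %ΔSales = 3.9657 × -15.8% = -62.7%.

-62.7%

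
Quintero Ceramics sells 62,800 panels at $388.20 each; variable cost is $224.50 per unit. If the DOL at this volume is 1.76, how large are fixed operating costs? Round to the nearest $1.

$4,439,246

Contribution at this volume is 62,800 × $163.70 = $10,280,360.00.
Since DOL = CM ÷ EBIT, EBIT = $10,280,360.00 ÷ 1.76 = $5,841,113.64.
Fixed costs = CM − EBIT = $10,280,360.00 − $5,841,113.64 = $4,439,246.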